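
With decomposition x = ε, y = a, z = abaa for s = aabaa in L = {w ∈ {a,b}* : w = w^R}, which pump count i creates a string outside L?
i = 2

xy²z = ε · aa · abaa = aaabaa; aaabaa reversed is aabaaa ≠ aaabaa, so it is not a palindrome and is not in L.
(Other choices also work, e.g. i = 0, 3; only i = 1 is guaranteed to stay in L since xy¹z = s.)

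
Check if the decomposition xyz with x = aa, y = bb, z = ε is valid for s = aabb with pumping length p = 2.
Violated: |xy| ≤ p

The decomposition x = aa, y = bb, z = ε for s = aabb with p = 2
violates the constraint: |xy| ≤ p

|xy| = |aabb| = 4 > 2 = p. The decomposition puts too many characters in xy.

Pumping lemma constraints:
1. xyz = s (decomposition is valid)
2. |xy| ≤ p
3. |y| > 0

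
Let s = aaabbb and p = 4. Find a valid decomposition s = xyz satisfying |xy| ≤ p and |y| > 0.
x = 'a', y = 'aab', z = 'bb'

For s = aaabbb and p = 4, one valid decomposition is:
- x = 'a' (length 1)
- y = 'aab' (length 3)
- z = 'bb' (length 2)

Verification:
- xyz = 'a' + 'aab' + 'bb' = aaabbb ✓
- |xy| = 4 ≤ 4 ✓
- |y| = 3 > 0 ✓

All pumping lemma constraints are satisfied.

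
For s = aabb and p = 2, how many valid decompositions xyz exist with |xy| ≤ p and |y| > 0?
3

For s = 'aabb' with pumping length p = 2:

Constraints: |xy| ≤ 2, |y| > 0

Valid decompositions (|xy| ≤ p, |y| ≥ 1):
  • x='', y='a', z='abb'
  • x='a', y='a', z='bb'
  • x='', y='aa', z='bb'

Total count: 3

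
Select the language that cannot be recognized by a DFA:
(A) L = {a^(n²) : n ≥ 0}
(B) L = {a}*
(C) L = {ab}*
(A) {a^(n²) : n ≥ 0}

(A) L = {a^(n²) : n ≥ 0} is NOT regular.

The pumping lemma can be used to prove this:
After pumping, length is no longer a perfect square

The other languages are regular because they can be recognized by finite automata.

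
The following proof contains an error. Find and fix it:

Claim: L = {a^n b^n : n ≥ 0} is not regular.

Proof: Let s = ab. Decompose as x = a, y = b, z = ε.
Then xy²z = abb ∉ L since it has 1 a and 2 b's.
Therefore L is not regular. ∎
Error: The string s = ab might be shorter than the pumping length p.

Correction: Choose s = a^p b^p to ensure |s| ≥ p. Also, the decomposition is wrong: with |xy| ≤ p, y cannot include b's when s starts with p a's.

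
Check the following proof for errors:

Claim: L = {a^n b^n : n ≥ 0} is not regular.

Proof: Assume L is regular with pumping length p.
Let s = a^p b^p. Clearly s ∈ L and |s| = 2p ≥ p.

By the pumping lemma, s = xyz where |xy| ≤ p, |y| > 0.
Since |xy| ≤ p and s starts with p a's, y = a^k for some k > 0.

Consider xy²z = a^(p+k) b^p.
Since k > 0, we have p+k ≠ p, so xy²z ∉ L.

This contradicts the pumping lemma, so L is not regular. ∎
The proof is correct.

This proof is valid because:
1. The string s = a^p b^p is correctly in L
2. The decomposition analysis is correct: y must consist only of a's
3. The contradiction is valid: pumping increases a's but not b's
4. The conclusion follows logically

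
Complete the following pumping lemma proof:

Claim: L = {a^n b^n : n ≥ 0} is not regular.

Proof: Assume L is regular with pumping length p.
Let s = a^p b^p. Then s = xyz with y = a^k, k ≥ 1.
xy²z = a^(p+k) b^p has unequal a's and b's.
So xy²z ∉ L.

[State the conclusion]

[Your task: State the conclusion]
This contradicts the pumping lemma for regular languages,
which guarantees xy^i z ∈ L for all i ≥ 0.

Since our assumption that L is regular leads to a contradiction,
we conclude that L = {a^n b^n : n ≥ 0} is NOT regular. ∎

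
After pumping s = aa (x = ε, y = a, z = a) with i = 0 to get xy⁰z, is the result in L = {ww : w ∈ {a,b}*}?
No

xy⁰z = ε · ε · a = a.
a has odd length 1, so it cannot be written as ww and is not in L.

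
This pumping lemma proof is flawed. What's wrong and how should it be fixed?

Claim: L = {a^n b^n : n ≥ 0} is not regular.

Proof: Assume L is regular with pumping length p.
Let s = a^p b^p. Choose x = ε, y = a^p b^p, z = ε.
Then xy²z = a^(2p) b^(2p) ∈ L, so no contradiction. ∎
Error: The decomposition violates |xy| ≤ p. With y = a^p b^p, |xy| = |y| = 2p > p. (The proof also miscomputes xy²z, which would be a^p b^p a^p b^p rather than a^(2p) b^(2p), and it wrongly treats one harmless decomposition as settling the matter — the prover does not get to choose the decomposition.)

Correction: The pumping lemma requires |xy| ≤ p, and the argument must handle every decomposition satisfying |xy| ≤ p, |y| ≥ 1. Since s starts with p a's, any such y consists only of a's, say y = a^k with k ≥ 1. Then xy²z = a^(p+k) b^p has unequal numbers of a's and b's, so xy²z ∉ L — the required contradiction.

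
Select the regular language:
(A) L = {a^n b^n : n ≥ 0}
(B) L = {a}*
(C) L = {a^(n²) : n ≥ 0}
(B) {a}*

(B) L = {a}* is regular.

This can be recognized by a finite automaton (DFA/NFA).
Regular expressions like {a}* define regular languages.

The other choices are not regular:
- {a^(n²) : n ≥ 0}: After pumping, length is no longer a perfect square
- {a^n b^n : n ≥ 0}: After pumping, the number of a's and b's become unequal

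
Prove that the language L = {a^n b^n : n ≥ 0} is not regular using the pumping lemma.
Assume for contradiction that L is regular, and let p ≥ 1 be the pumping length given by the pumping lemma.
Choose s = a^p b^p. Then s ∈ L and |s| = 2p ≥ p.
By the pumping lemma, s = xyz for some x, y, z with |xy| ≤ p, |y| ≥ 1, and xy^i z ∈ L for every i ≥ 0.
Since |xy| ≤ p and the first p symbols of s are all a's, we must have y = a^k for some k with 1 ≤ k ≤ p.

Take i = 3: xy³z = a^(p + 2k) b^p.
This string has p + 2k a's but p b's, and p + 2k > p because k ≥ 1. So xy³z ∉ L.

This contradicts the pumping lemma, which requires xy^i z ∈ L for all i ≥ 0.
Hence L = {a^n b^n : n ≥ 0} is not regular. ∎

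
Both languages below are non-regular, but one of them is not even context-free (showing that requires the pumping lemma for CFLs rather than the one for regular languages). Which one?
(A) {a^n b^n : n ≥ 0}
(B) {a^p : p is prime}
(B) {a^p : p is prime}

(B) {a^p : p is prime} requires the CFL pumping lemma.

- {a^n b^n : n ≥ 0} is context-free (but not regular)
  • Can be shown non-regular with the regular pumping lemma
  • After pumping, the number of a's and b's become unequal

- {a^p : p is prime} is NOT context-free
  • Requires the CFL pumping lemma to prove
  • The CFL pumping lemma also fails because prime gaps are unbounded

The CFL pumping lemma is "stronger" in that it can prove non-membership
in the larger class of context-free languages.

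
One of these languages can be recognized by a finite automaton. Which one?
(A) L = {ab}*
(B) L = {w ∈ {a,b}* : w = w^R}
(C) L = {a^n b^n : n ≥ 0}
(A) {ab}*

(A) L = {ab}* is regular.

This can be recognized by a finite automaton (DFA/NFA).
Regular expressions like {ab}* define regular languages.

The other choices are not regular:
- {w ∈ {a,b}* : w = w^R}: After pumping, the string is no longer symmetric
- {a^n b^n : n ≥ 0}: After pumping, the number of a's and b's become unequal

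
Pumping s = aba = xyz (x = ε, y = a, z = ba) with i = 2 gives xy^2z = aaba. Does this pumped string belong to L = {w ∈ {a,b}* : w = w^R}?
No

xy²z = ε · aa · ba = aaba.
aaba reversed is abaa ≠ aaba, so it is not a palindrome and is not in L.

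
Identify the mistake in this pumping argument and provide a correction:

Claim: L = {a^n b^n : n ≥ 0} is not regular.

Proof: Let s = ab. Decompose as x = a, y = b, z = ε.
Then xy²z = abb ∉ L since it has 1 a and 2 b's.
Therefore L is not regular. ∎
Error: The string s = ab might be shorter than the pumping length p.

Correction: Choose s = a^p b^p to ensure |s| ≥ p. Also, the decomposition is wrong: with |xy| ≤ p, y cannot include b's when s starts with p a's.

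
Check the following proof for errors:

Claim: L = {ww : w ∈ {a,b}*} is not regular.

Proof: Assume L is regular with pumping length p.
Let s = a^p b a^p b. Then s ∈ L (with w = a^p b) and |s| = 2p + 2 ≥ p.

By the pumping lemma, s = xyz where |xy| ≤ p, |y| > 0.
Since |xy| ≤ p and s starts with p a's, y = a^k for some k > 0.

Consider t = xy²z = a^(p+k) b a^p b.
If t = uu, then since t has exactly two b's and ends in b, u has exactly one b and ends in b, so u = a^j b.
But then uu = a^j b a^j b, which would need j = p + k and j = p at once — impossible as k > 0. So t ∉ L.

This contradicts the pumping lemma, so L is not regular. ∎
The proof is correct.

This proof is valid because:
1. s = a^p b a^p b is in L and is chosen in terms of p, so |s| ≥ p holds for every p
2. The decomposition analysis is correct: |xy| ≤ p forces y to lie inside the leading a's
3. The contradiction is valid: the argument shows a^(p+k) b a^p b cannot be split into two equal halves
4. The conclusion follows logically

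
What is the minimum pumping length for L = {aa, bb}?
p = 3

For a finite language L, the pumping lemma holds vacuously if p > max|s| for s ∈ L.

The longest string in L = {aa, bb} has length 2.
If p = 3, then no string s ∈ L has |s| ≥ p, so the condition is vacuously true.

The minimum pumping length is p = 3.

Why no smaller p works: for any p ≤ 2, the longest string s ∈ L has |s| = 2 ≥ p, so it would
have to be pumpable; but pumping up (i = 2, 3, ...) produces ever longer strings, which cannot all lie in the
finite language L. So the pumping property fails for every p ≤ 2.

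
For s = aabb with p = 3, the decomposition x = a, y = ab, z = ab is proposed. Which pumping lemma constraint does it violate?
Violated: xyz = s

The decomposition x = a, y = ab, z = ab for s = aabb with p = 3
violates the constraint: xyz = s

xyz = 'a' + 'ab' + 'ab' = 'aabab' ≠ 'aabb' = s. The decomposition doesn't reconstruct s.

Pumping lemma constraints:
1. xyz = s (decomposition is valid)
2. |xy| ≤ p
3. |y| > 0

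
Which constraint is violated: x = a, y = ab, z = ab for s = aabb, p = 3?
Violated: xyz = s

The decomposition x = a, y = ab, z = ab for s = aabb with p = 3
violates the constraint: xyz = s

xyz = 'a' + 'ab' + 'ab' = 'aabab' ≠ 'aabb' = s. The decomposition doesn't reconstruct s.

Pumping lemma constraints:
1. xyz = s (decomposition is valid)
2. |xy| ≤ p
3. |y| > 0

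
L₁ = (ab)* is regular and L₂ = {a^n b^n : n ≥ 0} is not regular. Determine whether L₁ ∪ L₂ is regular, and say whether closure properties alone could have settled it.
No — L₁ ∪ L₂ is not regular.

Let U = (ab)* ∪ {a^n b^n}. If U were regular, then U ∩ aa*bb* would be regular (closure under intersection with a regular language). But (ab)* ∩ aa*bb* = {ab} and {a^n b^n} ∩ aa*bb* = {a^n b^n : n ≥ 1}, so U ∩ aa*bb* = {a^n b^n : n ≥ 1}, which is not regular. Hence U is not regular.

Note that the bare facts "L₁ regular, L₂ non-regular" do not settle the question by themselves: the closure of regular languages under ∪, ∩, complement and difference applies only when BOTH operands are regular. With a non-regular operand the result can come out regular or non-regular depending on the specific languages, so one has to work out L₁ ∪ L₂ for this particular pair, as above.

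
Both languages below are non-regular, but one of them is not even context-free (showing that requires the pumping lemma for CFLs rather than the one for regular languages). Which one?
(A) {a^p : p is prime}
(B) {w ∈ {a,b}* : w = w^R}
(A) {a^p : p is prime}

(A) {a^p : p is prime} requires the CFL pumping lemma.

- {w ∈ {a,b}* : w = w^R} is context-free (but not regular)
  • Can be shown non-regular with the regular pumping lemma
  • After pumping, the string is no longer symmetric

- {a^p : p is prime} is NOT context-free
  • Requires the CFL pumping lemma to prove
  • The CFL pumping lemma also fails because prime gaps are unbounded

The CFL pumping lemma is "stronger" in that it can prove non-membership
in the larger class of context-free languages.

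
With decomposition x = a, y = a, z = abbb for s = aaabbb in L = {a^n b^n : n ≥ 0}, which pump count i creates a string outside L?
i = 3

xy³z = a · aaa · abbb = aaaaabbb; aaaaabbb has 5 a's and 3 b's; 5 ≠ 3, so it is not in L.
(Other choices also work, e.g. i = 0, 2; only i = 1 is guaranteed to stay in L since xy¹z = s.)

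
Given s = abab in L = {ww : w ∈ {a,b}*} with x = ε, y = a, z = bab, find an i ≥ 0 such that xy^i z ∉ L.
i = 2

xy²z = ε · aa · bab = aabab; aabab has odd length 5, so it cannot be written as ww and is not in L.
(Other choices also work, e.g. i = 0, 3; only i = 1 is guaranteed to stay in L since xy¹z = s.)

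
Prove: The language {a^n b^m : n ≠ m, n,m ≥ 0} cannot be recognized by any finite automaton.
Assume for contradiction that L is regular, and let p ≥ 1 be the pumping length given by the pumping lemma.
Choose s = a^p b^(p + p!). Then s ∈ L because p ≠ p + p! (as p! ≥ 1), and |s| ≥ p.
By the pumping lemma, s = xyz for some x, y, z with |xy| ≤ p, |y| ≥ 1, and xy^i z ∈ L for every i ≥ 0.
Since |xy| ≤ p and the first p symbols of s are all a's, y = a^k for some k with 1 ≤ k ≤ p.
For every i ≥ 0, xy^i z = a^(p + (i − 1)k) b^(p + p!).

Because 1 ≤ k ≤ p, k divides p!. Let t = p!/k (a positive integer) and take i = t + 1.
Then the number of a's is p + tk = p + p!, which equals the number of b's.
So xy^(t+1) z = a^(p + p!) b^(p + p!) has equally many a's and b's and is NOT in L.

This contradicts the pumping lemma, which requires xy^i z ∈ L for all i ≥ 0.
Hence L = {a^n b^m : n ≠ m, n,m ≥ 0} is not regular. ∎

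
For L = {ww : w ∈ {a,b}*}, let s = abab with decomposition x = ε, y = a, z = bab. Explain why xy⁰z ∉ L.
xy⁰z = bab ∉ L

Pumping with i = 0 replaces y = a by y⁰ = ε:
- Original: s = xyz = abab; abab splits into halves ab · ab, which are equal, so it is in L (w = ab)
- Pumped: xy⁰z = ε · ε · bab = bab
- bab has odd length 3, so it cannot be written as ww and is not in L

The pumping lemma would require xy⁰z ∈ L, so this decomposition yields a contradiction.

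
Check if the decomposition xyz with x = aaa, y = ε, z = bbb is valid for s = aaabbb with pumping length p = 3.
Violated: |y| > 0

The decomposition x = aaa, y = ε, z = bbb for s = aaabbb with p = 3
violates the constraint: |y| > 0

|y| = 0, but the pumping lemma requires |y| > 0 (y must be non-empty).

Pumping lemma constraints:
1. xyz = s (decomposition is valid)
2. |xy| ≤ p
3. |y| > 0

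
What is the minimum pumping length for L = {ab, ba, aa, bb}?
p = 3

For a finite language L, the pumping lemma holds vacuously if p > max|s| for s ∈ L.

The longest string in L = {ab, ba, aa, bb} has length 2.
If p = 3, then no string s ∈ L has |s| ≥ p, so the condition is vacuously true.

The minimum pumping length is p = 3.

Why no smaller p works: for any p ≤ 2, the longest string s ∈ L has |s| = 2 ≥ p, so it would
have to be pumpable; but pumping up (i = 2, 3, ...) produces ever longer strings, which cannot all lie in the
finite language L. So the pumping property fails for every p ≤ 2.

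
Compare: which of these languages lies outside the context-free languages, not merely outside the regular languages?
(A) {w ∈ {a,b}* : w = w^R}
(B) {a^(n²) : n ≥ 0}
(B) {a^(n²) : n ≥ 0}

(B) {a^(n²) : n ≥ 0} requires the CFL pumping lemma.

- {w ∈ {a,b}* : w = w^R} is context-free (but not regular)
  • Can be shown non-regular with the regular pumping lemma
  • After pumping, the string is no longer symmetric

- {a^(n²) : n ≥ 0} is NOT context-free
  • Requires the CFL pumping lemma to prove
  • Gaps between squares grow unboundedly

The CFL pumping lemma is "stronger" in that it can prove non-membership
in the larger class of context-free languages.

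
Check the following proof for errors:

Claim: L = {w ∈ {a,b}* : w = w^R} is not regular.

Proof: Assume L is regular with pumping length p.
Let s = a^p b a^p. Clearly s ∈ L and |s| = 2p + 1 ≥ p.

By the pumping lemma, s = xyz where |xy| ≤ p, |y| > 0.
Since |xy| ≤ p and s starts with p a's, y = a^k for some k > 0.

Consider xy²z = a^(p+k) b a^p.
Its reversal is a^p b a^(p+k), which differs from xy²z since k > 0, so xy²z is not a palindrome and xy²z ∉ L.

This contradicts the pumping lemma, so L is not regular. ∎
The proof is correct.

This proof is valid because:
1. s = a^p b a^p is in L and is chosen in terms of p, so |s| ≥ p holds for every p
2. The decomposition analysis is correct: |xy| ≤ p forces y to lie inside the leading a's
3. The contradiction is valid: a^(p+k) b a^p has more a's before the b than after it, so it is not a palindrome
4. The conclusion follows logically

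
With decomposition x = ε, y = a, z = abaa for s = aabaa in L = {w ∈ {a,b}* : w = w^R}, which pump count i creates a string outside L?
i = 0

xy⁰z = ε · ε · abaa = abaa; abaa reversed is aaba ≠ abaa, so it is not a palindrome and is not in L.
(Other choices also work, e.g. i = 2, 3; only i = 1 is guaranteed to stay in L since xy¹z = s.)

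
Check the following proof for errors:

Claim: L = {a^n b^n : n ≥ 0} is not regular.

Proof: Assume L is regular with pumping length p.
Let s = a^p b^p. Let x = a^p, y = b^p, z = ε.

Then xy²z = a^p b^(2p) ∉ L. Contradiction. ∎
The proof is INCORRECT.

Error: The decomposition violates |xy| ≤ p.
With x = a^p and y = b^p, we have |xy| = 2p > p.
The pumping lemma requires |xy| ≤ p, so y must be within the first p characters.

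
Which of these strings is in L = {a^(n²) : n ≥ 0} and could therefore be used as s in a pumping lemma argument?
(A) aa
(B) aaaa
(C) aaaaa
(B) aaaa

The pumping lemma is applied to a string s that lies in L, so first check membership of each option:
- (A) aa has length 2, strictly between 1² = 1 and 2² = 4, so it is not in L ✗
- (B) aaaa has length 4 = 2², a perfect square, so it is in L ✓
- (C) aaaaa has length 5, strictly between 2² = 4 and 3² = 9, so it is not in L ✗

Only (B) aaaa is in L, so it is the only candidate that could play the role of s.
(In a complete proof one picks s in terms of the pumping length p so that |s| ≥ p is guaranteed; a fixed string like aaaa illustrates the shape of such an s.)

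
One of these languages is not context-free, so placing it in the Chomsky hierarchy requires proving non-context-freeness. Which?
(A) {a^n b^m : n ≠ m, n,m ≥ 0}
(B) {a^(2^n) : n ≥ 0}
(B) {a^(2^n) : n ≥ 0}

(B) {a^(2^n) : n ≥ 0} requires the CFL pumping lemma.

- {a^n b^m : n ≠ m, n,m ≥ 0} is context-free (but not regular)
  • Can be shown non-regular with the regular pumping lemma
  • After pumping a's, we can make n = m

- {a^(2^n) : n ≥ 0} is NOT context-free
  • Requires the CFL pumping lemma to prove
  • Gaps between powers of 2 grow exponentially

The CFL pumping lemma is "stronger" in that it can prove non-membership
in the larger class of context-free languages.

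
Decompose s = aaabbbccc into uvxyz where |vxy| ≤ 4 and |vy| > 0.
u='aa', v='a', x='bb', y='b', z='ccc'

For s = aaabbbccc with pumping length p = 4:

One valid decomposition:
- u = 'aa'
- v = 'a'
- x = 'bb'
- y = 'b'
- z = 'ccc'

Verification:
- uvxyz = 'aa' + 'a' + 'bb' + 'b' + 'ccc' = aaabbbccc ✓
- |vxy| = |'abbb'| = 4 ≤ 4 ✓
- |vy| = |'ab'| = 2 > 0 ✓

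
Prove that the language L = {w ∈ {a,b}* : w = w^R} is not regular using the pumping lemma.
Assume for contradiction that L is regular, and let p ≥ 1 be the pumping length given by the pumping lemma.
Choose s = a^p b a^p. Then s ∈ L (it reads the same in both directions) and |s| = 2p + 1 ≥ p.
By the pumping lemma, s = xyz for some x, y, z with |xy| ≤ p, |y| ≥ 1, and xy^i z ∈ L for every i ≥ 0.
Since |xy| ≤ p and the first p symbols of s are all a's, y = a^k for some k with 1 ≤ k ≤ p.

Take i = 0: xy⁰z = a^(p − k) b a^p.
Its reversal is a^p b a^(p − k). These differ because the block of a's before the unique b has length p − k in one and p in the other, and p − k ≠ p since k ≥ 1. So xy⁰z is not a palindrome, i.e. xy⁰z ∉ L.

This contradicts the pumping lemma, which requires xy^i z ∈ L for all i ≥ 0.
Hence L = {w ∈ {a,b}* : w = w^R} is not regular. ∎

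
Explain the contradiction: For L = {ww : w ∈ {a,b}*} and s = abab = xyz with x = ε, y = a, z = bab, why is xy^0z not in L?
xy⁰z = bab ∉ L

Pumping with i = 0 replaces y = a by y⁰ = ε:
- Original: s = xyz = abab; abab splits into halves ab · ab, which are equal, so it is in L (w = ab)
- Pumped: xy⁰z = ε · ε · bab = bab
- bab has odd length 3, so it cannot be written as ww and is not in L

The pumping lemma would require xy⁰z ∈ L, so this decomposition yields a contradiction.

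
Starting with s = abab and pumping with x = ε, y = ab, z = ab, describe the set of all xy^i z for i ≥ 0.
{xy^i z : i ≥ 0} = {(ab)^(i+1) : i ≥ 0} = {ab, abab, ababab, ...}

With x = ε, y = ab, z = ab: Pumping 'ab' gives strings of alternating a's and b's.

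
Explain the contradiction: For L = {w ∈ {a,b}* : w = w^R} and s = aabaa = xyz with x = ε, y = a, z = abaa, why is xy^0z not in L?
xy⁰z = abaa ∉ L

Pumping with i = 0 replaces y = a by y⁰ = ε:
- Original: s = xyz = aabaa; aabaa reversed is aabaa, the same string, so it is a palindrome and is in L
- Pumped: xy⁰z = ε · ε · abaa = abaa
- abaa reversed is aaba ≠ abaa, so it is not a palindrome and is not in L

The pumping lemma would require xy⁰z ∈ L, so this decomposition yields a contradiction.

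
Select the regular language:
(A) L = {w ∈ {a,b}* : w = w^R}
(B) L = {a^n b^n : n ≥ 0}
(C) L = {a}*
(C) {a}*

(C) L = {a}* is regular.

This can be recognized by a finite automaton (DFA/NFA).
Regular expressions like {a}* define regular languages.

The other choices are not regular:
- {a^n b^n : n ≥ 0}: After pumping, the number of a's and b's become unequal
- {w ∈ {a,b}* : w = w^R}: After pumping, the string is no longer symmetric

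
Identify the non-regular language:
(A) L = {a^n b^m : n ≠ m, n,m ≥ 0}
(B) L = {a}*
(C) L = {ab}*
(A) {a^n b^m : n ≠ m, n,m ≥ 0}

(A) L = {a^n b^m : n ≠ m, n,m ≥ 0} is NOT regular.

The pumping lemma can be used to prove this:
After pumping a's, we can make n = m

The other languages are regular because they can be recognized by finite automata.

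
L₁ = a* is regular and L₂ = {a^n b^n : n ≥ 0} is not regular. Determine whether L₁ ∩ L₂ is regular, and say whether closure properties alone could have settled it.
Yes — L₁ ∩ L₂ is regular.

A string of a* contains no b's, and the only string of {a^n b^n} with no b's is ε (n = 0). So L₁ ∩ L₂ = {ε}, a finite language, which is regular.

Note that the bare facts "L₁ regular, L₂ non-regular" do not settle the question by themselves: the closure of regular languages under ∪, ∩, complement and difference applies only when BOTH operands are regular. With a non-regular operand the result can come out regular or non-regular depending on the specific languages, so one has to work out L₁ ∩ L₂ for this particular pair, as above.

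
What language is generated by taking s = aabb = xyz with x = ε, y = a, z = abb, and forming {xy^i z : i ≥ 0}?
{xy^i z : i ≥ 0} = {a^(i+1) b^2 : i ≥ 0} = {abb, aabb, aaabb, ...}

With x = ε, y = a, z = abb: Starting with aabb and pumping the first 'a' (z = abb keeps the second 'a'), we get strings with i+1 a's followed by 2 b's for i = 0, 1, 2, ...; note bb is not produced because z always contributes one a.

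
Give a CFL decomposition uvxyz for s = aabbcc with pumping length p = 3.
u='aa', v='b', x='b', y='c', z='c'

For s = aabbcc with pumping length p = 3:

One valid decomposition:
- u = 'aa'
- v = 'b'
- x = 'b'
- y = 'c'
- z = 'c'

Verification:
- uvxyz = 'aa' + 'b' + 'b' + 'c' + 'c' = aabbcc ✓
- |vxy| = |'bbc'| = 3 ≤ 3 ✓
- |vy| = |'bc'| = 2 > 0 ✓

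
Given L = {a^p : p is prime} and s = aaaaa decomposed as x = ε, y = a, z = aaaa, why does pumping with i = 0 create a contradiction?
xy⁰z = aaaa ∉ L

Pumping with i = 0 replaces y = a by y⁰ = ε:
- Original: s = xyz = aaaaa; aaaaa has length 5, which is prime, so it is in L
- Pumped: xy⁰z = ε · ε · aaaa = aaaa
- aaaa has length 4 = 2 × 2, which is not prime, so it is not in L

The pumping lemma would require xy⁰z ∈ L, so this decomposition yields a contradiction.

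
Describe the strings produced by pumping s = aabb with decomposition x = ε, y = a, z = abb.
{xy^i z : i ≥ 0} = {a^(i+1) b^2 : i ≥ 0} = {abb, aabb, aaabb, ...}

With x = ε, y = a, z = abb: Starting with aabb and pumping the first 'a' (z = abb keeps the second 'a'), we get strings with i+1 a's followed by 2 b's for i = 0, 1, 2, ...; note bb is not produced because z always contributes one a.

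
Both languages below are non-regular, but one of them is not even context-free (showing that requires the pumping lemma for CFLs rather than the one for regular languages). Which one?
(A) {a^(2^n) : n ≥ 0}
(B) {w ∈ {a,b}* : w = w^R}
(A) {a^(2^n) : n ≥ 0}

(A) {a^(2^n) : n ≥ 0} requires the CFL pumping lemma.

- {w ∈ {a,b}* : w = w^R} is context-free (but not regular)
  • Can be shown non-regular with the regular pumping lemma
  • After pumping, the string is no longer symmetric

- {a^(2^n) : n ≥ 0} is NOT context-free
  • Requires the CFL pumping lemma to prove
  • Gaps between powers of 2 grow exponentially

The CFL pumping lemma is "stronger" in that it can prove non-membership
in the larger class of context-free languages.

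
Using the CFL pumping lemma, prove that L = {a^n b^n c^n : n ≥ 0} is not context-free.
Assume for contradiction that L is context-free, and let p ≥ 1 be the pumping length given by the pumping lemma for CFLs.
Choose s = a^p b^p c^p. Then s ∈ L and |s| = 3p ≥ p.
By the CFL pumping lemma, s = uvxyz for some u, v, x, y, z with |vxy| ≤ p, |vy| ≥ 1, and uv^i xy^i z ∈ L for every i ≥ 0.

Because |vxy| ≤ p, the window vxy cannot contain both an a and a c: any substring of s containing both must include the entire block b^p plus at least one a and one c, so it has length ≥ p + 2 > p.
Hence at least one of the letters a, c does not occur in vy at all.

Take i = 0: the string uxz is obtained from s by deleting |vy| ≥ 1 symbols, so |uxz| = 3p − |vy| < 3p.
But the letter (a or c) that does not occur in vy still occurs exactly p times in uxz. Every string of L with exactly p copies of some letter is a^p b^p c^p, of length 3p. Since |uxz| < 3p, uxz ∉ L.

This contradicts the CFL pumping lemma, which requires uv^i xy^i z ∈ L for all i ≥ 0.
Hence L = {a^n b^n c^n : n ≥ 0} is not context-free. ∎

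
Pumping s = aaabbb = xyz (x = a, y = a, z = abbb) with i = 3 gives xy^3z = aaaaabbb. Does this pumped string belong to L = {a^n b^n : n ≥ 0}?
No

xy³z = a · aaa · abbb = aaaaabbb.
aaaaabbb has 5 a's and 3 b's; 5 ≠ 3, so it is not in L.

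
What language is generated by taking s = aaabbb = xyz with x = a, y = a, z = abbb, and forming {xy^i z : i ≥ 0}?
{xy^i z : i ≥ 0} = {a^(2+i) b^3 : i ≥ 0} = {aabbb, aaabbb, aaaabbb, ...}

With x = a, y = a, z = abbb: Starting with aaabbb and pumping the second 'a', we get strings with 2+i a's followed by 3 b's for i = 0, 1, 2, ...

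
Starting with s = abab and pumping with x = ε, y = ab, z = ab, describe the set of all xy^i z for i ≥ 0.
{xy^i z : i ≥ 0} = {(ab)^(i+1) : i ≥ 0} = {ab, abab, ababab, ...}

With x = ε, y = ab, z = ab: Pumping 'ab' gives strings of alternating a's and b's.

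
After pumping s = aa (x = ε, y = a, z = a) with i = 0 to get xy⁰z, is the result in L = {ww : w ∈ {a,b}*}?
No

xy⁰z = ε · ε · a = a.
a has odd length 1, so it cannot be written as ww and is not in L.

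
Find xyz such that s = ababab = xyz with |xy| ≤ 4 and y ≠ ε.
x = '', y = 'aba', z = 'bab'

For s = ababab and p = 4, one valid decomposition is:
- x = '' (length 0)
- y = 'aba' (length 3)
- z = 'bab' (length 3)

Verification:
- xyz = '' + 'aba' + 'bab' = ababab ✓
- |xy| = 3 ≤ 4 ✓
- |y| = 3 > 0 ✓

All pumping lemma constraints are satisfied.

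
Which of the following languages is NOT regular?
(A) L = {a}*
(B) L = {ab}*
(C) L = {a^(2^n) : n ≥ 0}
(C) {a^(2^n) : n ≥ 0}

(C) L = {a^(2^n) : n ≥ 0} is NOT regular.

The pumping lemma can be used to prove this:
After pumping, length is no longer a power of 2

The other languages are regular because they can be recognized by finite automata.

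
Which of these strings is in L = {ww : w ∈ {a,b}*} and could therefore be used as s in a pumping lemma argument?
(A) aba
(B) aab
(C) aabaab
(C) aabaab

The pumping lemma is applied to a string s that lies in L, so first check membership of each option:
- (A) aba has odd length 3, so it cannot be written as ww and is not in L ✗
- (B) aab has odd length 3, so it cannot be written as ww and is not in L ✗
- (C) aabaab splits into halves aab · aab, which are equal, so it is in L (w = aab) ✓

Only (C) aabaab is in L, so it is the only candidate that could play the role of s.
(In a complete proof one picks s in terms of the pumping length p so that |s| ≥ p is guaranteed; a fixed string like aabaab illustrates the shape of such an s.)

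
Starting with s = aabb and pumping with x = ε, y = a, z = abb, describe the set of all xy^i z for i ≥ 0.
{xy^i z : i ≥ 0} = {a^(i+1) b^2 : i ≥ 0} = {abb, aabb, aaabb, ...}

With x = ε, y = a, z = abb: Starting with aabb and pumping the first 'a' (z = abb keeps the second 'a'), we get strings with i+1 a's followed by 2 b's for i = 0, 1, 2, ...; note bb is not produced because z always contributes one a.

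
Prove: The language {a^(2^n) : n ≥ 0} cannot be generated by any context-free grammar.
Assume for contradiction that L is context-free, and let p ≥ 1 be the pumping length given by the pumping lemma for CFLs.
Choose s = a^(2^p). Then s ∈ L and |s| = 2^p ≥ p.
By the CFL pumping lemma, s = uvxyz for some u, v, x, y, z with |vxy| ≤ p, |vy| ≥ 1, and uv^i xy^i z ∈ L for every i ≥ 0.
All symbols are a's, so only lengths matter: let k = |vy|, with 1 ≤ k ≤ |vxy| ≤ p < 2^p.

Take i = 2: |uv²xy²z| = 2^p + k, and 2^p < 2^p + k < 2^p + 2^p = 2^(p+1).
So the length lies strictly between consecutive powers of two and is not a power of 2; uv²xy²z ∉ L.

This contradicts the CFL pumping lemma, which requires uv^i xy^i z ∈ L for all i ≥ 0.
Hence L = {a^(2^n) : n ≥ 0} is not context-free. ∎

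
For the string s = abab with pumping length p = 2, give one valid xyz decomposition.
x = 'a', y = 'b', z = 'ab'

For s = abab and p = 2, one valid decomposition is:
- x = 'a' (length 1)
- y = 'b' (length 1)
- z = 'ab' (length 2)

Verification:
- xyz = 'a' + 'b' + 'ab' = abab ✓
- |xy| = 2 ≤ 2 ✓
- |y| = 1 > 0 ✓

All pumping lemma constraints are satisfied.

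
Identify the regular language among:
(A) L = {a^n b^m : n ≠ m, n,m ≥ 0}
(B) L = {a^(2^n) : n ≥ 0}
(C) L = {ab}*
(C) {ab}*

(C) L = {ab}* is regular.

This can be recognized by a finite automaton (DFA/NFA).
Regular expressions like {ab}* define regular languages.

The other choices are not regular:
- {a^(2^n) : n ≥ 0}: After pumping, length is no longer a power of 2
- {a^n b^m : n ≠ m, n,m ≥ 0}: After pumping a's, we can make n = m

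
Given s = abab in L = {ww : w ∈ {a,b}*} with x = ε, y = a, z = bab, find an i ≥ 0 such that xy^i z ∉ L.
i = 0

xy⁰z = ε · ε · bab = bab; bab has odd length 3, so it cannot be written as ww and is not in L.
(Other choices also work, e.g. i = 2, 3; only i = 1 is guaranteed to stay in L since xy¹z = s.)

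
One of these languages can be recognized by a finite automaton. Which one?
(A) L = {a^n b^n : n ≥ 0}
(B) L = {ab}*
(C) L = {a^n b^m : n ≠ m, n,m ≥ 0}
(B) {ab}*

(B) L = {ab}* is regular.

This can be recognized by a finite automaton (DFA/NFA).
Regular expressions like {ab}* define regular languages.

The other choices are not regular:
- {a^n b^m : n ≠ m, n,m ≥ 0}: After pumping a's, we can make n = m
- {a^n b^n : n ≥ 0}: After pumping, the number of a's and b's become unequal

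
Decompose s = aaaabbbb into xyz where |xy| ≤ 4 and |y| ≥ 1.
x = '', y = 'a', z = 'aaabbbb'

For s = aaaabbbb and p = 4, one valid decomposition is:
- x = '' (length 0)
- y = 'a' (length 1)
- z = 'aaabbbb' (length 7)

Verification:
- xyz = '' + 'a' + 'aaabbbb' = aaaabbbb ✓
- |xy| = 1 ≤ 4 ✓
- |y| = 1 > 0 ✓

All pumping lemma constraints are satisfied.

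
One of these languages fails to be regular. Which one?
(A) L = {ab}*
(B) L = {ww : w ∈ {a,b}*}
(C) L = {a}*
(B) {ww : w ∈ {a,b}*}

(B) L = {ww : w ∈ {a,b}*} is NOT regular.

The pumping lemma can be used to prove this:
After pumping, the two halves no longer match

The other languages are regular because they can be recognized by finite automata.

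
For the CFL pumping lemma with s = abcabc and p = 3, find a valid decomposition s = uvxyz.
u='ab', v='c', x='a', y='b', z='c'

For s = abcabc with pumping length p = 3:

One valid decomposition:
- u = 'ab'
- v = 'c'
- x = 'a'
- y = 'b'
- z = 'c'

Verification:
- uvxyz = 'ab' + 'c' + 'a' + 'b' + 'c' = abcabc ✓
- |vxy| = |'cab'| = 3 ≤ 3 ✓
- |vy| = |'cb'| = 2 > 0 ✓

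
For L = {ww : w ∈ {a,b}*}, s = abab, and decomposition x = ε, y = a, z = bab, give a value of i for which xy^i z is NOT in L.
i = 3

xy³z = ε · aaa · bab = aaabab; aaabab has length 6; its halves are aaa and bab, which differ, so it is not in L.
(Other choices also work, e.g. i = 0, 2; only i = 1 is guaranteed to stay in L since xy¹z = s.)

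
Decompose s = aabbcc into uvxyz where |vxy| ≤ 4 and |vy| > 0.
u='a', v='a', x='bb', y='c', z='c'

For s = aabbcc with pumping length p = 4:

One valid decomposition:
- u = 'a'
- v = 'a'
- x = 'bb'
- y = 'c'
- z = 'c'

Verification:
- uvxyz = 'a' + 'a' + 'bb' + 'c' + 'c' = aabbcc ✓
- |vxy| = |'abbc'| = 4 ≤ 4 ✓
- |vy| = |'ac'| = 2 > 0 ✓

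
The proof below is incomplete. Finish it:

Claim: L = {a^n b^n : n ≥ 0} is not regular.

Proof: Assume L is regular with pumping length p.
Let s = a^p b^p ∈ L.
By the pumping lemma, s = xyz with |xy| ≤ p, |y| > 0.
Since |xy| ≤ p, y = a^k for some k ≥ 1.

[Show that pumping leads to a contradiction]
Consider xy²z = a^(p+k) b^p.

Since k ≥ 1, we have p + k > p.
So xy²z has more a's than b's: (p+k) a's vs p b's.
This means xy²z ∉ L because a^n b^n requires equal counts.

This contradicts the pumping lemma which states xy²z ∈ L.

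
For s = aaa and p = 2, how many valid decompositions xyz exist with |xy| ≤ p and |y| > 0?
3

For s = 'aaa' with pumping length p = 2:

Constraints: |xy| ≤ 2, |y| > 0

Valid decompositions (|xy| ≤ p, |y| ≥ 1):
  • x='', y='a', z='aa'
  • x='a', y='a', z='a'
  • x='', y='aa', z='a'

Total count: 3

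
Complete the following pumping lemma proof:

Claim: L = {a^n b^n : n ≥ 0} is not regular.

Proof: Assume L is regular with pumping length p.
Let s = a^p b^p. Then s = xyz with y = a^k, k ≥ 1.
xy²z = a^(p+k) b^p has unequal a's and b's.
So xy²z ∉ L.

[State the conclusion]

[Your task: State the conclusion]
This contradicts the pumping lemma for regular languages,
which guarantees xy^i z ∈ L for all i ≥ 0.

Since our assumption that L is regular leads to a contradiction,
we conclude that L = {a^n b^n : n ≥ 0} is NOT regular. ∎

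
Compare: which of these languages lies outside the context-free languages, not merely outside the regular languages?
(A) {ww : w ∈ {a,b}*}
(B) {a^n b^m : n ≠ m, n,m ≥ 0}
(A) {ww : w ∈ {a,b}*}

(A) {ww : w ∈ {a,b}*} requires the CFL pumping lemma.

- {a^n b^m : n ≠ m, n,m ≥ 0} is context-free (but not regular)
  • Can be shown non-regular with the regular pumping lemma
  • After pumping a's, we can make n = m

- {ww : w ∈ {a,b}*} is NOT context-free
  • Requires the CFL pumping lemma to prove
  • Cannot verify equality of two arbitrary substrings

The CFL pumping lemma is "stronger" in that it can prove non-membership
in the larger class of context-free languages.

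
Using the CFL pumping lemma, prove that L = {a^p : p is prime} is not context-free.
Assume for contradiction that L is context-free, and let p ≥ 1 be the pumping length given by the pumping lemma for CFLs.
Choose a prime q with q ≥ p and let s = a^q. Then s ∈ L and |s| = q ≥ p.
By the CFL pumping lemma, s = uvxyz for some u, v, x, y, z with |vxy| ≤ p, |vy| ≥ 1, and uv^i xy^i z ∈ L for every i ≥ 0.
All symbols are a's, so only lengths matter: let k = |vy|, with 1 ≤ k ≤ p. Then |uv^i xy^i z| = q + (i − 1)k.

Take i = q + 1: the length is q + qk = q(k + 1).
Both factors satisfy q ≥ 2 and k + 1 ≥ 2, so q(k + 1) is composite and uv^(q+1) xy^(q+1) z ∉ L.

This contradicts the CFL pumping lemma, which requires uv^i xy^i z ∈ L for all i ≥ 0.
Hence L = {a^p : p is prime} is not context-free. ∎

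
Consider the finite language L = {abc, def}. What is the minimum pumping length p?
p = 4

For a finite language L, the pumping lemma holds vacuously if p > max|s| for s ∈ L.

The longest string in L = {abc, def} has length 3.
If p = 4, then no string s ∈ L has |s| ≥ p, so the condition is vacuously true.

The minimum pumping length is p = 4.

Why no smaller p works: for any p ≤ 3, the longest string s ∈ L has |s| = 3 ≥ p, so it would
have to be pumpable; but pumping up (i = 2, 3, ...) produces ever longer strings, which cannot all lie in the
finite language L. So the pumping property fails for every p ≤ 3.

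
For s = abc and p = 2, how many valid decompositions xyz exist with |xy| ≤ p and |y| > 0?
3

For s = 'abc' with pumping length p = 2:

Constraints: |xy| ≤ 2, |y| > 0

Valid decompositions (|xy| ≤ p, |y| ≥ 1):
  • x='', y='a', z='bc'
  • x='a', y='b', z='c'
  • x='', y='ab', z='c'

Total count: 3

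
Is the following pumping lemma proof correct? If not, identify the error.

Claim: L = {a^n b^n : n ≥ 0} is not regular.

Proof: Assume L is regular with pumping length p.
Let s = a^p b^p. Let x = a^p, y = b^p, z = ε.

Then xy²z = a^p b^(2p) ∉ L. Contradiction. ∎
The proof is INCORRECT.

Error: The decomposition violates |xy| ≤ p.
With x = a^p and y = b^p, we have |xy| = 2p > p.
The pumping lemma requires |xy| ≤ p, so y must be within the first p characters.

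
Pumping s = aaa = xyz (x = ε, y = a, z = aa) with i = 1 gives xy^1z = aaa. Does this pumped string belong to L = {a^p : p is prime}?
Yes

xy¹z = ε · a · aa = aaa.
aaa has length 3, which is prime, so it is in L.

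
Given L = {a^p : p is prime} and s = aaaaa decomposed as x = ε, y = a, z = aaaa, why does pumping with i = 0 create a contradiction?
xy⁰z = aaaa ∉ L

Pumping with i = 0 replaces y = a by y⁰ = ε:
- Original: s = xyz = aaaaa; aaaaa has length 5, which is prime, so it is in L
- Pumped: xy⁰z = ε · ε · aaaa = aaaa
- aaaa has length 4 = 2 × 2, which is not prime, so it is not in L

The pumping lemma would require xy⁰z ∈ L, so this decomposition yields a contradiction.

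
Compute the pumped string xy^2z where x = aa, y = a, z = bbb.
aaaabbb

Given x = 'aa', y = 'a', z = 'bbb' and i = 2:

xy^2z = x + y·y·...·y (2 times) + z
       = 'aa' + 'a'^2 + 'bbb'
       = 'aa' + 'aa' + 'bbb'
       = 'aaaabbb'

The pumped string is 'aaaabbb' with length 7.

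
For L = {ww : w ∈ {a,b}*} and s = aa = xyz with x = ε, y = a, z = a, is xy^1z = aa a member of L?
Yes

xy¹z = ε · a · a = aa.
aa splits into halves a · a, which are equal, so it is in L (w = a).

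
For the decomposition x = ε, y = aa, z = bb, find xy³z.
aaaaaabb

Given x = '', y = 'aa', z = 'bb' and i = 3:

xy^3z = x + y·y·...·y (3 times) + z
       = '' + 'aa'^3 + 'bb'
       = '' + 'aaaaaa' + 'bb'
       = 'aaaaaabb'

The pumped string is 'aaaaaabb' with length 8.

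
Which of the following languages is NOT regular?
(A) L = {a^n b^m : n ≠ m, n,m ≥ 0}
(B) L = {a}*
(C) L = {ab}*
(A) {a^n b^m : n ≠ m, n,m ≥ 0}

(A) L = {a^n b^m : n ≠ m, n,m ≥ 0} is NOT regular.

The pumping lemma can be used to prove this:
After pumping a's, we can make n = m

The other languages are regular because they can be recognized by finite automata.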